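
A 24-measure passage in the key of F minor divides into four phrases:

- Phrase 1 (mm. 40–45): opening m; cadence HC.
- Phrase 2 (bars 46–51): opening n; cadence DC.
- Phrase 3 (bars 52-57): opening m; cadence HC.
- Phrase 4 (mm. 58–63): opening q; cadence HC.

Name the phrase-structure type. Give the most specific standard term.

phrase group

Phrase 4 ends with a half cadence, no stronger than phrase 2's deceptive cadence, so the four phrases do not form a double period; nor do phrases 3–4 duplicate 1–2, so it is not a repeated period. With no phrase reaching a conclusive cadence, the passage is a phrase group.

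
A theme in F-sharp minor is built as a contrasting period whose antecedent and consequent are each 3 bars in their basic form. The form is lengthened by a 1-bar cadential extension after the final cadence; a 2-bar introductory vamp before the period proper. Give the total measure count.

9 measures

Basic contrasting period: 3 + 3 = 6 bars.
6 (basic form) + 1 (cadential extension) + 2 (introduction) = 9.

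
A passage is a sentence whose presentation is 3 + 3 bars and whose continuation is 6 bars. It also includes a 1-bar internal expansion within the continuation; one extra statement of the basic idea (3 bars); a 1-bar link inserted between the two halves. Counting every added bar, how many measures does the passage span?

Basic sentence: 3 + 3 + 6 = 12 bars.
12 (basic form) + 1 (internal expansion) + 3 (extra statement) + 1 (link) = 17.

17 measures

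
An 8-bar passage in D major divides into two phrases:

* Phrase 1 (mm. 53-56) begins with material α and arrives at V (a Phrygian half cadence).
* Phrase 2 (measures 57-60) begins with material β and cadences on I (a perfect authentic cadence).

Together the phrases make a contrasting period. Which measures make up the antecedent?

measures 53–56

The phrase ending with the weaker cadence (Phrygian half cadence) is the antecedent; the one ending more conclusively (perfect authentic cadence) is the consequent. The antecedent is measures 53–56.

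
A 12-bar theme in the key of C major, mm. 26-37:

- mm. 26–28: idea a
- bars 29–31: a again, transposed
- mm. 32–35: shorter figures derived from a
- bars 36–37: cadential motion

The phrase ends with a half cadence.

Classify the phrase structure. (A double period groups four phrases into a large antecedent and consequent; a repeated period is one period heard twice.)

Basic idea (measures 26-28) + its repetition (measures 29–31) form the presentation; fragmentation and cadence (measures 32-37) form the continuation — the 12-bar whole is a sentence.

sentence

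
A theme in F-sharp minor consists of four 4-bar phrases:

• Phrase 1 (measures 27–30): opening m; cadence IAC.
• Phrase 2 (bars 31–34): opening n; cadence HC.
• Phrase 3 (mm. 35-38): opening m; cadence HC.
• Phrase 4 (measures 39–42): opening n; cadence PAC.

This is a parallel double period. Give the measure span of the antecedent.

In a double period the first pair of phrases (ending half cadence) is the large antecedent and the second pair (ending perfect authentic cadence) is the large consequent; the antecedent is measures 27–34.

measures 27–34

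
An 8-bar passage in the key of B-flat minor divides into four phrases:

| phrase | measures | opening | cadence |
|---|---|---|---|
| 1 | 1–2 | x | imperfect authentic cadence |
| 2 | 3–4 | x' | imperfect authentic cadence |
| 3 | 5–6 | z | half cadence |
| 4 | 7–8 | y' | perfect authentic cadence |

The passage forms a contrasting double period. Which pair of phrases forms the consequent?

phrases 3 and 4

In a double period the first pair of phrases (ending imperfect authentic cadence) is the large antecedent and the second pair (ending perfect authentic cadence) is the large consequent; the consequent is phrases 3 and 4.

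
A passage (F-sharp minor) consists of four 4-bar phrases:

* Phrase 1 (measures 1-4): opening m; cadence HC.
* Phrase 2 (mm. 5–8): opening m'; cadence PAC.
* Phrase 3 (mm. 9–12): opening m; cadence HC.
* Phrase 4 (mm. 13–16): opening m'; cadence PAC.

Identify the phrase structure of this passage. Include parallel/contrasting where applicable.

The cadence pattern HC–PAC–HC–PAC is weak–strong twice, and phrases 3–4 restate phrases 1–2: a period heard twice, not a double period (which would end weakly at phrase 2).

repeated period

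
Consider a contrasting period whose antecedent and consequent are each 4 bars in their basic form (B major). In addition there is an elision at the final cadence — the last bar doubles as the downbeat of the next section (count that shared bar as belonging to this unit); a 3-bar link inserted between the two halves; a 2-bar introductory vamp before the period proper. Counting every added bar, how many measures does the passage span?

Basic contrasting period: 4 + 4 = 8 bars.
8 (basic form) + 3 (link) + 2 (introduction) = 13.
The elision shares a bar with the next section but does not change this unit's count.

13 measures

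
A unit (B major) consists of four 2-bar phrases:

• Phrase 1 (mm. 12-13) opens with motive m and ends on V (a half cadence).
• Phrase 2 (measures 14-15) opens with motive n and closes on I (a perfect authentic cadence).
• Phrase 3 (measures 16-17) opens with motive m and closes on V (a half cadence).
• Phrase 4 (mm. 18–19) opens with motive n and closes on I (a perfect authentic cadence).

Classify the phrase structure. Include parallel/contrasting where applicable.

repeated period

The cadence pattern HC–PAC–HC–PAC is weak–strong twice, and phrases 3–4 restate phrases 1–2: a period heard twice, not a double period (which would end weakly at phrase 2).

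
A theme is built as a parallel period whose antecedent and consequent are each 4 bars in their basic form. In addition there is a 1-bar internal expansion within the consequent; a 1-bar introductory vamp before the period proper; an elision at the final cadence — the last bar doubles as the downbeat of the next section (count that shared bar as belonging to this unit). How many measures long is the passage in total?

10 measures

Basic parallel period: 4 + 4 = 8 bars.
8 (basic form) + 1 (internal expansion) + 1 (introduction) = 10.
The elision shares a bar with the next section but does not change this unit's count.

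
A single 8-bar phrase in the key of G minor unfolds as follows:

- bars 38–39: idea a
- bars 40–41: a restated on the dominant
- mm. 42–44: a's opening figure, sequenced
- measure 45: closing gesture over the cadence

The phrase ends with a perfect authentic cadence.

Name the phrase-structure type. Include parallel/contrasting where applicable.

Basic idea (mm. 38–39) + its repetition (mm. 40-41) form the presentation; fragmentation and cadence (measures 42–45) form the continuation — the 8-bar whole is a sentence.

sentence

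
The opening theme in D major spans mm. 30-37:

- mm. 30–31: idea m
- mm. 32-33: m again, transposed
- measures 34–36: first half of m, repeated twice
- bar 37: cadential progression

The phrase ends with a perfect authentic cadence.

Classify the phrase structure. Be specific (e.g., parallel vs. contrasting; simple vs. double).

Basic idea (mm. 30–31) + its repetition (bars 32–33) form the presentation; fragmentation and cadence (bars 34–37) form the continuation — the 8-bar whole is a sentence.

sentence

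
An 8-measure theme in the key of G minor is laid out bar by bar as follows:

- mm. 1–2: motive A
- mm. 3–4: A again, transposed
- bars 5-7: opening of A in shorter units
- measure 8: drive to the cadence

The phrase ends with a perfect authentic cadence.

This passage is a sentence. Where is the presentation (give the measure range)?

measures 1–4

The presentation of a sentence is the basic idea (mm. 1-2) plus its repetition (bars 3-4); the presentation is therefore mm. 1–4.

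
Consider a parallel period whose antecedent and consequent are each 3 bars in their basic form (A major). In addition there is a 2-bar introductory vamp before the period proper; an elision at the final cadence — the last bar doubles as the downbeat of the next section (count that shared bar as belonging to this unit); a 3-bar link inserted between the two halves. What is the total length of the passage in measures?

Basic parallel period: 3 + 3 = 6 bars.
6 (basic form) + 2 (introduction) + 3 (link) = 11.
The elision shares a bar with the next section but does not change this unit's count.

11 measures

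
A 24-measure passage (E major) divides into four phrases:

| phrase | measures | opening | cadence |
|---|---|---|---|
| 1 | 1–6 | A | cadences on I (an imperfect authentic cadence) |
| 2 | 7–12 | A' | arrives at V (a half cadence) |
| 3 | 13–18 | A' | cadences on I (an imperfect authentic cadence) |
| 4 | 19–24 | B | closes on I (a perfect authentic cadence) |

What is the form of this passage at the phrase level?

parallel double period

Four phrases in two halves: the first half (measures 1–12) ends with a half cadence, the second (mm. 13–24) with a perfect authentic cadence — a large antecedent–consequent pair, i.e. a double period.
Phrase 3 begins with the same material as phrase 1, making it parallel.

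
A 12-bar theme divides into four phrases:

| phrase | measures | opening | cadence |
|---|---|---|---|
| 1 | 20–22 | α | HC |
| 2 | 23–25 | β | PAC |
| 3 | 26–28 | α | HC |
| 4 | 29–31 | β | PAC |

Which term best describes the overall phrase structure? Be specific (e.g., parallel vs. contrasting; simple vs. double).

The cadence pattern HC–PAC–HC–PAC is weak–strong twice, and phrases 3–4 restate phrases 1–2: a period heard twice, not a double period (which would end weakly at phrase 2).

repeated period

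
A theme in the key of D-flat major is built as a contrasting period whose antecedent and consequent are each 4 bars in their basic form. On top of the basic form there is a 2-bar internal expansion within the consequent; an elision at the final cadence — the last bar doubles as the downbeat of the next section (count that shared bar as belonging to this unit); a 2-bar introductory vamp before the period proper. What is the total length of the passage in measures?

12 measures

Basic contrasting period: 4 + 4 = 8 bars.
8 (basic form) + 2 (internal expansion) + 2 (introduction) = 12.
The elision shares a bar with the next section but does not change this unit's count.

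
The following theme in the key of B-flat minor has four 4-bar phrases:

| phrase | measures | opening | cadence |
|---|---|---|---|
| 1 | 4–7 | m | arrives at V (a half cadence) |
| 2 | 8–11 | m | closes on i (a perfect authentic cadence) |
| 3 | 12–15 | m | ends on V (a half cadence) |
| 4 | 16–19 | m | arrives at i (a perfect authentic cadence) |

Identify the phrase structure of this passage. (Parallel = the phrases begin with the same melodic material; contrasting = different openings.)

The cadence pattern HC–PAC–HC–PAC is weak–strong twice, and phrases 3–4 restate phrases 1–2: a period heard twice, not a double period (which would end weakly at phrase 2).

repeated period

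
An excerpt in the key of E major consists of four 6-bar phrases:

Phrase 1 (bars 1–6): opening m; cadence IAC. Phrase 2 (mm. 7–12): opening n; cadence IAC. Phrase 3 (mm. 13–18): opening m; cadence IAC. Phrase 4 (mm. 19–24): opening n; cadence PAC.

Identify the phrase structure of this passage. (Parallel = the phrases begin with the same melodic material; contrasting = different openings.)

parallel double period

Four phrases in two halves: the first half (measures 1–12) ends with an imperfect authentic cadence, the second (mm. 13–24) with a perfect authentic cadence — a large antecedent–consequent pair, i.e. a double period.
Phrase 3 begins with the same material as phrase 1, making it parallel.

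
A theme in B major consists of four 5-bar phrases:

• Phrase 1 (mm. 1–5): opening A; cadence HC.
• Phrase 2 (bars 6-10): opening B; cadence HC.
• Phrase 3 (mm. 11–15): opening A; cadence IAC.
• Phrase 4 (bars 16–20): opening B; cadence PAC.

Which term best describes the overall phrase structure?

parallel double period

Four phrases in two halves: the first half (mm. 1–10) ends with a half cadence, the second (bars 11–20) with a perfect authentic cadence — a large antecedent–consequent pair, i.e. a double period.
Phrase 3 begins with the same material as phrase 1, making it parallel.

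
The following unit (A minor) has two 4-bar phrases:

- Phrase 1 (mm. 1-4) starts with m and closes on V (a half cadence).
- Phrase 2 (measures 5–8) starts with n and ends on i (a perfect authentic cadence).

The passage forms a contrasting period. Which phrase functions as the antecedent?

The phrase ending with the weaker cadence (half cadence) is the antecedent; the one ending more conclusively (perfect authentic cadence) is the consequent. The antecedent is phrase 1.

phrase 1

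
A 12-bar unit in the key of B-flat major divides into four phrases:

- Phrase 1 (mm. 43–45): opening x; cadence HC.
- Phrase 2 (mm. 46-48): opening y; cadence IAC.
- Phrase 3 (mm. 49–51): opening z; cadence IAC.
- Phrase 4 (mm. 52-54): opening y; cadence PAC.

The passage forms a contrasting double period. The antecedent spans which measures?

In a double period the four phrases pair into a large antecedent (phrases 1–2, ending imperfect authentic cadence) and a large consequent (phrases 3–4, ending perfect authentic cadence). The antecedent spans mm. 43-48.

measures 43–48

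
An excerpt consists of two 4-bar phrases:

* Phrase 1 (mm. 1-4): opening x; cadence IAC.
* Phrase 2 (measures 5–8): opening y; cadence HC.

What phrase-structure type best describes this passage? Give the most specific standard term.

The second phrase closes with a half cadence, which is not stronger than the first phrase's imperfect authentic cadence; without a weak→strong cadential pair there is no antecedent–consequent relationship, so this is a phrase group rather than a period.

phrase group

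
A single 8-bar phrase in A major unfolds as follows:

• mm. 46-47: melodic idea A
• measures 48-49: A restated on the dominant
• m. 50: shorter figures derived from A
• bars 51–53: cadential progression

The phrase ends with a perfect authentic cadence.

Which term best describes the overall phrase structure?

Basic idea (mm. 46–47) + its repetition (mm. 48–49) form the presentation; fragmentation and cadence (mm. 50-53) form the continuation — the 8-bar whole is a sentence.

sentence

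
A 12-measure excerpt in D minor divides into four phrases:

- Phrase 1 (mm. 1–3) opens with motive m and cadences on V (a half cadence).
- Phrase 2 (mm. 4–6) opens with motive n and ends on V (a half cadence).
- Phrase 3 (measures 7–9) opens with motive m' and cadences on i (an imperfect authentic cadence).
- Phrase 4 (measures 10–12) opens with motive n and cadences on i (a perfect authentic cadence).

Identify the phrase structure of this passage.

Four phrases in two halves: the first half (mm. 1-6) ends with a half cadence, the second (mm. 7–12) with a perfect authentic cadence — a large antecedent–consequent pair, i.e. a double period.
Phrase 3 begins with the same material as phrase 1, making it parallel.

parallel double period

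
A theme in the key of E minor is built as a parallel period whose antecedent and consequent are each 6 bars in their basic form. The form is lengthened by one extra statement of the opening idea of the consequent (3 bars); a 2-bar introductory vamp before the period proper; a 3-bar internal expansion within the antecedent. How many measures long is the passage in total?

20 measures

Basic parallel period: 6 + 6 = 12 bars.
12 (basic form) + 3 (extra statement) + 2 (introduction) + 3 (internal expansion) = 20.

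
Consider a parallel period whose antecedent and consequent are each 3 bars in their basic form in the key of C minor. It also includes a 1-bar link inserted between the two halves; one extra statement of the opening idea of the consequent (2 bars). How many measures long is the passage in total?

9 measures

Basic parallel period: 3 + 3 = 6 bars.
6 (basic form) + 1 (link) + 2 (extra statement) = 9.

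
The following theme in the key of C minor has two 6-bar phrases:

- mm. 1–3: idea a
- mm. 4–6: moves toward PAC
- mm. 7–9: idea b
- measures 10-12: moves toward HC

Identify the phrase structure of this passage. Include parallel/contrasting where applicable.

The second phrase closes with a half cadence, which is not stronger than the first phrase's perfect authentic cadence; without a weak→strong cadential pair there is no antecedent–consequent relationship, so this is a phrase group rather than a period.

phrase group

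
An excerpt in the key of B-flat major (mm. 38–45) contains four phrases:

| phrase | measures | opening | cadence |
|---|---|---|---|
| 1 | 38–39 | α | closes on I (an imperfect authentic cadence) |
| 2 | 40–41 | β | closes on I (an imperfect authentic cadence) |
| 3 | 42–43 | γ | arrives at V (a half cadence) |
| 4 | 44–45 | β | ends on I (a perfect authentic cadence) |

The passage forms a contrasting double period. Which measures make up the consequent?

In a double period the four phrases pair into a large antecedent (phrases 1–2, ending imperfect authentic cadence) and a large consequent (phrases 3–4, ending perfect authentic cadence). The consequent spans mm. 42–45.

measures 42–45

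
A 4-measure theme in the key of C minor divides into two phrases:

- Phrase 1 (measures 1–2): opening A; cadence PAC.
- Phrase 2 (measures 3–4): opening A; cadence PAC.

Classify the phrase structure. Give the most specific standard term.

repeated phrase

Both phrases have the same opening (A) and the same cadence (perfect authentic cadence): the second is a restatement, not a consequent, so this is a repeated phrase rather than a period.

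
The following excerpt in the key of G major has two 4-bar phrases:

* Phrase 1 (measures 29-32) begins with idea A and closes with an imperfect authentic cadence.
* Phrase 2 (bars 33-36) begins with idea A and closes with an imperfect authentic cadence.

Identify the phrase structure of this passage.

repeated phrase

Both phrases have the same opening (A) and the same cadence (imperfect authentic cadence): the second is a restatement, not a consequent, so this is a repeated phrase rather than a period.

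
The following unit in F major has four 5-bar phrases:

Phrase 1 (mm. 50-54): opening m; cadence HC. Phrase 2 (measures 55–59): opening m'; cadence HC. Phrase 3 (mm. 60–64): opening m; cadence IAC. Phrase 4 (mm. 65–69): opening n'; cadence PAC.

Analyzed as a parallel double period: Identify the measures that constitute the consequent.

measures 60–69

In a double period the four phrases pair into a large antecedent (phrases 1–2, ending half cadence) and a large consequent (phrases 3–4, ending perfect authentic cadence). The consequent spans mm. 60–69.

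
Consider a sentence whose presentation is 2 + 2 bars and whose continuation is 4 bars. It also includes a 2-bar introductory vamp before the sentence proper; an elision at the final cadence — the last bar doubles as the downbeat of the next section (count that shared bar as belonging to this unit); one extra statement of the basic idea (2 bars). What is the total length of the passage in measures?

12 measures

Basic sentence: 2 + 2 + 4 = 8 bars.
8 (basic form) + 2 (introduction) + 2 (extra statement) = 12.
The elision shares a bar with the next section but does not change this unit's count.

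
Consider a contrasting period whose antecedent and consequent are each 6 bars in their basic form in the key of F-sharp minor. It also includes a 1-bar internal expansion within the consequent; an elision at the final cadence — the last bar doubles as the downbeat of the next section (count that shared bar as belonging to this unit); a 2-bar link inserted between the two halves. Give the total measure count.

15 measures

Basic contrasting period: 6 + 6 = 12 bars.
12 (basic form) + 1 (internal expansion) + 2 (link) = 15.
The elision shares a bar with the next section but does not change this unit's count.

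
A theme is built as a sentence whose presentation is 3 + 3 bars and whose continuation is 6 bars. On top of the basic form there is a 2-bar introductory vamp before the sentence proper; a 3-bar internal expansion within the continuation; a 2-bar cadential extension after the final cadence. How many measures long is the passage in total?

19 measures

Basic sentence: 3 + 3 + 6 = 12 bars.
12 (basic form) + 2 (introduction) + 3 (internal expansion) + 2 (cadential extension) = 19.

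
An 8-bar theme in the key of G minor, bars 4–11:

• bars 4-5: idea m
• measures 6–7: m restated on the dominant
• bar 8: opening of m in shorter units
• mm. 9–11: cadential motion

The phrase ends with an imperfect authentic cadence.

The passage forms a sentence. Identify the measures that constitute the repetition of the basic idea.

The presentation of a sentence is the basic idea (bars 4-5) plus its repetition (measures 6–7); the repetition of the basic idea is therefore measures 6-7.

measures 6–7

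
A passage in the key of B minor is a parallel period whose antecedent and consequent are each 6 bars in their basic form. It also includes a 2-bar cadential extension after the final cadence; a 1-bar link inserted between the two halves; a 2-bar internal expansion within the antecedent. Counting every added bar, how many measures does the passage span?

Basic parallel period: 6 + 6 = 12 bars.
12 (basic form) + 2 (cadential extension) + 1 (link) + 2 (internal expansion) = 17.

17 measures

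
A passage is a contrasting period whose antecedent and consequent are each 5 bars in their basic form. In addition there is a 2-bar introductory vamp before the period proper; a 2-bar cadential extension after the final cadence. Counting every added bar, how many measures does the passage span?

Basic contrasting period: 5 + 5 = 10 bars.
10 (basic form) + 2 (introduction) + 2 (cadential extension) = 14.

14 measures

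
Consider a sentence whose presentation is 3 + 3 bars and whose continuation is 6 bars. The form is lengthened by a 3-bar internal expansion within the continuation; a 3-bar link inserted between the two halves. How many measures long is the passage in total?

18 measures

Basic sentence: 3 + 3 + 6 = 12 bars.
12 (basic form) + 3 (internal expansion) + 3 (link) = 18.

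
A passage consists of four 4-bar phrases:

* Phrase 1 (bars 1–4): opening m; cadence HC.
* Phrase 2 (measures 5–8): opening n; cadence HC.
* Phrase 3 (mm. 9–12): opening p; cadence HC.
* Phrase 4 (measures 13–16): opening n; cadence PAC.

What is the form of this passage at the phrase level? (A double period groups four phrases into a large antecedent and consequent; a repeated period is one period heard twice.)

contrasting double period

Four phrases in two halves: the first half (bars 1–8) ends with a half cadence, the second (mm. 9–16) with a perfect authentic cadence — a large antecedent–consequent pair, i.e. a double period.
Phrase 3 begins with different material from phrase 1, making it contrasting.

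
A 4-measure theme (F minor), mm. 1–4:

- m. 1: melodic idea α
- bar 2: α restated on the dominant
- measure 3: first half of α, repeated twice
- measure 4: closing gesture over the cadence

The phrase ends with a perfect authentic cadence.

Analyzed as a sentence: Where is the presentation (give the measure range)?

The presentation of a sentence is the basic idea (m. 1) plus its repetition (measure 2); the presentation is therefore mm. 1–2.

measures 1–2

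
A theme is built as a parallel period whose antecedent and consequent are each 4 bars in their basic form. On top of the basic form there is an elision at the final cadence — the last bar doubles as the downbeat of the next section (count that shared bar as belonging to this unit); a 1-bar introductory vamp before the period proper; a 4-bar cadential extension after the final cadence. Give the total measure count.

Basic parallel period: 4 + 4 = 8 bars.
8 (basic form) + 1 (introduction) + 4 (cadential extension) = 13.
The elision shares a bar with the next section but does not change this unit's count.

13 measures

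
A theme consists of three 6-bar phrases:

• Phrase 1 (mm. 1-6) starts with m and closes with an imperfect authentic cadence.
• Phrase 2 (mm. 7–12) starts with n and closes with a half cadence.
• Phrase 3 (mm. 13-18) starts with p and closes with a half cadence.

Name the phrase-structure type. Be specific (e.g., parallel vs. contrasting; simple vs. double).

The final phrase closes with a half cadence, which is not stronger than the preceding half cadence; the 3 phrases lack an overall antecedent–consequent design and so form a phrase group.

phrase group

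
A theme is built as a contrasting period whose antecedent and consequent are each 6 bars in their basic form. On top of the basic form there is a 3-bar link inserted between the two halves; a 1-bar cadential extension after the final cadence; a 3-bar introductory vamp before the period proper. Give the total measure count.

Basic contrasting period: 6 + 6 = 12 bars.
12 (basic form) + 3 (link) + 1 (cadential extension) + 3 (introduction) = 19.

19 measures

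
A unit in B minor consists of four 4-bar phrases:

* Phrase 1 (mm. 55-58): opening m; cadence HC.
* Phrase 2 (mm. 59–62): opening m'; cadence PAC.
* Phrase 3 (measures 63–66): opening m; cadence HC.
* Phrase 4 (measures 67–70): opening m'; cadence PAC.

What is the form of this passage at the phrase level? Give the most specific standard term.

repeated period

The cadence pattern HC–PAC–HC–PAC is weak–strong twice, and phrases 3–4 restate phrases 1–2: a period heard twice, not a double period (which would end weakly at phrase 2).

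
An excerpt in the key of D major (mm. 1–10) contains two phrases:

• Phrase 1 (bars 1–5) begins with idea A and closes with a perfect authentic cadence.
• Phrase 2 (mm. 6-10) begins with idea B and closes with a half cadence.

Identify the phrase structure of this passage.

phrase group

The second phrase closes with a half cadence, which is not stronger than the first phrase's perfect authentic cadence; without a weak→strong cadential pair there is no antecedent–consequent relationship, so this is a phrase group rather than a period.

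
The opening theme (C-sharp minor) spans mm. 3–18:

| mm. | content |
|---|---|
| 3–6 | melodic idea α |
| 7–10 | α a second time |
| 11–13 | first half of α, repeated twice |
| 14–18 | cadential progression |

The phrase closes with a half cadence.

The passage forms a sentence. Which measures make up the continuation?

After the presentation (mm. 3–10), the continuation covers the fragmentation through the cadence: measures 11–18.

measures 11–18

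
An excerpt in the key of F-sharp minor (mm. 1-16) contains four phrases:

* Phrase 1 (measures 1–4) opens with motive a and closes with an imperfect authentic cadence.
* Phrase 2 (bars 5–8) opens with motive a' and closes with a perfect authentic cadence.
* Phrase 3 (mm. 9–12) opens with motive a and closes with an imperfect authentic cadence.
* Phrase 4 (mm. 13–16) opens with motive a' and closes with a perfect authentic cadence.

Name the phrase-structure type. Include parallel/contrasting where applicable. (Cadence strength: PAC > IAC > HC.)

repeated period

The cadence pattern IAC–PAC–IAC–PAC is weak–strong twice, and phrases 3–4 restate phrases 1–2: a period heard twice, not a double period (which would end weakly at phrase 2).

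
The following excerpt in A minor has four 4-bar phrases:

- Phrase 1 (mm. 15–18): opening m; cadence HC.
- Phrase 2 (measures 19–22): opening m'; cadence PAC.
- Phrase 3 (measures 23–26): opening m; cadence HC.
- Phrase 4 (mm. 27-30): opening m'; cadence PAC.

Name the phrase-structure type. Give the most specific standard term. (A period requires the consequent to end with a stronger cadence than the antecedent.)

The cadence pattern HC–PAC–HC–PAC is weak–strong twice, and phrases 3–4 restate phrases 1–2: a period heard twice, not a double period (which would end weakly at phrase 2).

repeated period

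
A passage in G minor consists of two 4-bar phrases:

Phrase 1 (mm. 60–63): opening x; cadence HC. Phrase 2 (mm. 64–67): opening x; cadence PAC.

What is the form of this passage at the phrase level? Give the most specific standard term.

parallel period

Phrase 1 ends with a half cadence (weaker) and phrase 2 with a perfect authentic cadence (stronger): antecedent + consequent = a period.
The two phrases open with the same material (x / x), so the period is parallel.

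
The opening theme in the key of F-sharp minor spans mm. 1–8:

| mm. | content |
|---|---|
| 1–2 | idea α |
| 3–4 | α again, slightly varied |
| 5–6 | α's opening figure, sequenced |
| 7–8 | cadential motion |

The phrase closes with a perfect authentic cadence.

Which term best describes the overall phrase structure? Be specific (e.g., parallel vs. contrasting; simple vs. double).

Basic idea (bars 1–2) + its repetition (mm. 3-4) form the presentation; fragmentation and cadence (measures 5–8) form the continuation — the 8-bar whole is a sentence.

sentence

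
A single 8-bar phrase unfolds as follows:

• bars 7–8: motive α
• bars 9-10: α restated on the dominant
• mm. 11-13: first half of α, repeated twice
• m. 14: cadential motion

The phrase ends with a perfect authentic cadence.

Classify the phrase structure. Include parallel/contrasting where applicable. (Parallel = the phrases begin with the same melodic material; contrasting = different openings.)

Basic idea (mm. 7-8) + its repetition (mm. 9-10) form the presentation; fragmentation and cadence (bars 11–14) form the continuation — the 8-bar whole is a sentence.

sentence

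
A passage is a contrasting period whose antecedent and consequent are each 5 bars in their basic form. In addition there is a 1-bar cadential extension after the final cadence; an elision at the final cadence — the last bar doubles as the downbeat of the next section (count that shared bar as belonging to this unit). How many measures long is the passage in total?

Basic contrasting period: 5 + 5 = 10 bars.
10 (basic form) + 1 (cadential extension) = 11.
The elision shares a bar with the next section but does not change this unit's count.

11 measures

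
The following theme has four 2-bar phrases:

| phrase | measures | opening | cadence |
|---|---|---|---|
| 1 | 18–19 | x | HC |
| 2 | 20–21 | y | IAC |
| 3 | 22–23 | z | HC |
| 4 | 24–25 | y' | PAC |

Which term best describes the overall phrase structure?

Four phrases in two halves: the first half (measures 18–21) ends with an imperfect authentic cadence, the second (mm. 22-25) with a perfect authentic cadence — a large antecedent–consequent pair, i.e. a double period.
Phrase 3 begins with different material from phrase 1, making it contrasting.

contrasting double period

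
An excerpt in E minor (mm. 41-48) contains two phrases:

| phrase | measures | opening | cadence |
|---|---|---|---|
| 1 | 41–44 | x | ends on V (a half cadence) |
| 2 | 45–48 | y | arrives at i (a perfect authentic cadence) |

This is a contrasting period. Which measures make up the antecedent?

measures 41–44

The phrase ending with the weaker cadence (half cadence) is the antecedent; the one ending more conclusively (perfect authentic cadence) is the consequent. The antecedent is measures 41–44.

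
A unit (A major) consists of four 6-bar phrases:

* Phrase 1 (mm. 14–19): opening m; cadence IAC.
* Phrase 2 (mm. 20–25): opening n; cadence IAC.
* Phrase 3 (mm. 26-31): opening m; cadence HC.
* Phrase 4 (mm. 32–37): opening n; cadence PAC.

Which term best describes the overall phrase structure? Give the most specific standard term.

parallel double period

Four phrases in two halves: the first half (mm. 14-25) ends with an imperfect authentic cadence, the second (mm. 26-37) with a perfect authentic cadence — a large antecedent–consequent pair, i.e. a double period.
Phrase 3 begins with the same material as phrase 1, making it parallel.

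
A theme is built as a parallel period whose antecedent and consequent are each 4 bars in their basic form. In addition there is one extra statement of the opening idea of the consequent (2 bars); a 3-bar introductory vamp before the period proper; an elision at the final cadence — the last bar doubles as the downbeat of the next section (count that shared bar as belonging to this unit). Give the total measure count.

Basic parallel period: 4 + 4 = 8 bars.
8 (basic form) + 2 (extra statement) + 3 (introduction) = 13.
The elision shares a bar with the next section but does not change this unit's count.

13 measures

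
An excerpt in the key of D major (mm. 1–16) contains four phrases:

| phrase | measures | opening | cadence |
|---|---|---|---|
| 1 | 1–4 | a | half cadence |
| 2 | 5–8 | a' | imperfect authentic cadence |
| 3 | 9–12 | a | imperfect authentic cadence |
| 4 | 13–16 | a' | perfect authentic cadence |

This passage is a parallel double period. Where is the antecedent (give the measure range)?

measures 1–8

In a double period the four phrases pair into a large antecedent (phrases 1–2, ending imperfect authentic cadence) and a large consequent (phrases 3–4, ending perfect authentic cadence). The antecedent spans mm. 1–8.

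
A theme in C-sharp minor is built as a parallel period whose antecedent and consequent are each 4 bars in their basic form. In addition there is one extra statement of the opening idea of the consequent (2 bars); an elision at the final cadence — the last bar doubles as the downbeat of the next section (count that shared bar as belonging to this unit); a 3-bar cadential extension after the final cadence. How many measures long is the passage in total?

13 measures

Basic parallel period: 4 + 4 = 8 bars.
8 (basic form) + 2 (extra statement) + 3 (cadential extension) = 13.
The elision shares a bar with the next section but does not change this unit's count.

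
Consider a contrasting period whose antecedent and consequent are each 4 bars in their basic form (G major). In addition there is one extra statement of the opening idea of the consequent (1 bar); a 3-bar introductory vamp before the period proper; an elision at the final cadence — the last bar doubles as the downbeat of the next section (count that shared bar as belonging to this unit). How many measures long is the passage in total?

Basic contrasting period: 4 + 4 = 8 bars.
8 (basic form) + 1 (extra statement) + 3 (introduction) = 12.
The elision shares a bar with the next section but does not change this unit's count.

12 measures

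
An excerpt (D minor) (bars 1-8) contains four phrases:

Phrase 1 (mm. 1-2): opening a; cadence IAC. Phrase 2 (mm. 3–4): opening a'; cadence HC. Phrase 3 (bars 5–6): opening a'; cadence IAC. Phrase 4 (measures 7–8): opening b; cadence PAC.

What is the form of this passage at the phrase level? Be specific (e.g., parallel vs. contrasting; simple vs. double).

parallel double period

Four phrases in two halves: the first half (mm. 1-4) ends with a half cadence, the second (bars 5–8) with a perfect authentic cadence — a large antecedent–consequent pair, i.e. a double period.
Phrase 3 begins with the same material as phrase 1, making it parallel.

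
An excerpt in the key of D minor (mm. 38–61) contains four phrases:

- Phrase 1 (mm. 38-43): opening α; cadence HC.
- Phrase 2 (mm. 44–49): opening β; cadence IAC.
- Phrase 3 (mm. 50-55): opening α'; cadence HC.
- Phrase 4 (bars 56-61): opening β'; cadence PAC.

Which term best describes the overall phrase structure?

parallel double period

Four phrases in two halves: the first half (measures 38-49) ends with an imperfect authentic cadence, the second (bars 50–61) with a perfect authentic cadence — a large antecedent–consequent pair, i.e. a double period.
Phrase 3 begins with the same material as phrase 1, making it parallel.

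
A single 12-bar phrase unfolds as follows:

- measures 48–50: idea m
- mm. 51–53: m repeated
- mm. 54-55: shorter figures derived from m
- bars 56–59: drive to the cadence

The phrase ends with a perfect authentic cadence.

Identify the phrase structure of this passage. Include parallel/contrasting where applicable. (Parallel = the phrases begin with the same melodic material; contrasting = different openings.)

sentence

Basic idea (bars 48-50) + its repetition (measures 51–53) form the presentation; fragmentation and cadence (measures 54–59) form the continuation — the 12-bar whole is a sentence.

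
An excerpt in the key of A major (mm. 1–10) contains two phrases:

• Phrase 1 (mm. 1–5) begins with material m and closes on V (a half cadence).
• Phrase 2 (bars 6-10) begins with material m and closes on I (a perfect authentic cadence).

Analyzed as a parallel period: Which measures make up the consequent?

measures 6–10

The antecedent is the phrase ending with the weaker cadence (half cadence, phrase 1) and the consequent the one ending more conclusively (perfect authentic cadence, phrase 2); the consequent is mm. 6–10.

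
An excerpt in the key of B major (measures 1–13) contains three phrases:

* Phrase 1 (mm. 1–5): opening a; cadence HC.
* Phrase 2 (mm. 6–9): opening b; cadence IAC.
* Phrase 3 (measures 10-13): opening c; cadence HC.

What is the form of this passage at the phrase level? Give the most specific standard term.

phrase group

The final phrase closes with a half cadence, which is not stronger than the preceding imperfect authentic cadence; the 3 phrases lack an overall antecedent–consequent design and so form a phrase group.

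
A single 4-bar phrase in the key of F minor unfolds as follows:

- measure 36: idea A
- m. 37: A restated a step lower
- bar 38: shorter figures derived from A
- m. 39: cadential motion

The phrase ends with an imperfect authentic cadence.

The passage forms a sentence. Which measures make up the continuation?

After the presentation (bars 36–37), the continuation covers the fragmentation through the cadence: bars 38–39.

measures 38–39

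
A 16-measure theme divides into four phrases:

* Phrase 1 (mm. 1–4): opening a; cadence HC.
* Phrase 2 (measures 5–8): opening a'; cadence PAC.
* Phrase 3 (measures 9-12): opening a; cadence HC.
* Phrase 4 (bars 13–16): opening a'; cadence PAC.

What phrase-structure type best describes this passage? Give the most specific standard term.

repeated period

The cadence pattern HC–PAC–HC–PAC is weak–strong twice, and phrases 3–4 restate phrases 1–2: a period heard twice, not a double period (which would end weakly at phrase 2).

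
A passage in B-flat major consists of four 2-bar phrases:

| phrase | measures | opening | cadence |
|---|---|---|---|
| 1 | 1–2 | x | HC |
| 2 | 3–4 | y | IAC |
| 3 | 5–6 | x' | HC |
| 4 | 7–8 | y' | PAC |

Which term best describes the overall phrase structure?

parallel double period

Four phrases in two halves: the first half (measures 1–4) ends with an imperfect authentic cadence, the second (measures 5–8) with a perfect authentic cadence — a large antecedent–consequent pair, i.e. a double period.
Phrase 3 begins with the same material as phrase 1, making it parallel.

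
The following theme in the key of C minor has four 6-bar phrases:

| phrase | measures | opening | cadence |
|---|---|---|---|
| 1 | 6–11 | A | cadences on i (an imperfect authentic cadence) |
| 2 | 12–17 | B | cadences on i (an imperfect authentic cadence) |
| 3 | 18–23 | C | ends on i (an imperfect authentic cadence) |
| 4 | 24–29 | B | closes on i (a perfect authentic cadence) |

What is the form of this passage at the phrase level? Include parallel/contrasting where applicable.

contrasting double period

Four phrases in two halves: the first half (mm. 6-17) ends with an imperfect authentic cadence, the second (mm. 18-29) with a perfect authentic cadence — a large antecedent–consequent pair, i.e. a double period.
Phrase 3 begins with different material from phrase 1, making it contrasting.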